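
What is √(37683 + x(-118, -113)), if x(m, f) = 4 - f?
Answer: 30*√42 ≈ 194.42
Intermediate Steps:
√(37683 + x(-118, -113)) = √(37683 + (4 - 1*(-113))) = √(37683 + (4 + 113)) = √(37683 + 117) = √37800 = 30*√42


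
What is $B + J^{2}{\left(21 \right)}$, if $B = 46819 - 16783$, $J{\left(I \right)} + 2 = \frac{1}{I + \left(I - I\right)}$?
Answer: $\frac{13247557}{441} \approx 30040.0$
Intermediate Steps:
$J{\left(I \right)} = -2 + \frac{1}{I}$ ($J{\left(I \right)} = -2 + \frac{1}{I + \left(I - I\right)} = -2 + \frac{1}{I + 0} = -2 + \frac{1}{I}$)
$B = 30036$ ($B = 46819 - 16783 = 30036$)
$B + J^{2}{\left(21 \right)} = 30036 + \left(-2 + \frac{1}{21}\right)^{2} = 30036 + \left(- \frac{41}{21}\right)^{2} = 30036 + \frac{1681}{441} = \frac{13247557}{441}$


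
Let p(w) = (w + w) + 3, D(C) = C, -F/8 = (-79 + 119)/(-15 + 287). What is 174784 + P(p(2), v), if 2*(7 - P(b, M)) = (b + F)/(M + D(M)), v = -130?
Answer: 1545152539/8840 ≈ 1.7479e+5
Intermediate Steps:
F = -20/17 (F = -8*(-79 + 119)/(-15 + 287) = -320/272 = -8*5/34 = -20/17 ≈ -1.1765)
p(w) = 3 + 2*w (p(w) = 2*w + 3 = 3 + 2*w)
P(b, M) = 7 - (-20/17 + b)/(4*M) (P(b, M) = 7 - (b - 20/17)/(2*(M + M)) = 7 - (-20/17 + b)/(2*(2*M)) = 7 - (-20/17 + b)*1/(2*M)/2 = 7 - (-20/17 + b)/(4*M))
174784 + P(p(2), v) = 174784 + (1/68)*(20 - 17*(3 + 2*2) + 476*(-130))/(-130) = 174784 + (1/68)*(-1/130)*(20 - 17*(3 + 4) - 61880) = 174784 + (1/68)*(-1/130)*(20 - 17*7 - 61880) = 174784 + (1/68)*(-1/130)*(20 - 119 - 61880) = 174784 + (1/68)*(-1/130)*(-61979) = 174784 + 61979/8840 = 1545152539/8840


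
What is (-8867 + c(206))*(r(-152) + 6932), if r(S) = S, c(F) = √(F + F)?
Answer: -60118260 + 13560*√103 ≈ -5.9981e+7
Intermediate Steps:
c(F) = √2*√F (c(F) = √(2*F) = √2*√F)
(-8867 + c(206))*(r(-152) + 6932) = (-8867 + √2*√206)*(-152 + 6932) = (-8867 + 2*√103)*6780 = -60118260 + 13560*√103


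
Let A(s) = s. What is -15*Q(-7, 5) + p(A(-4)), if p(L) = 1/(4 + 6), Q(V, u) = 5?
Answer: -749/10 ≈ -74.900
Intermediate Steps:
p(L) = 1/10
-15*Q(-7, 5) + p(A(-4)) = -15*5 + 1/10 = -75 + 1/10 = -749/10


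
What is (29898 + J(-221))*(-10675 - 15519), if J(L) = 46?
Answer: -784353136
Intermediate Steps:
(29898 + J(-221))*(-10675 - 15519) = (29898 + 46)*(-10675 - 15519) = 29944*(-26194) = -784353136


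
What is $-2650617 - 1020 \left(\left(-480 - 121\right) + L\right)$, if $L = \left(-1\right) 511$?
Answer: $-1516377$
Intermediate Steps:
$L = -511$
$-2650617 - 1020 \left(\left(-480 - 121\right) + L\right) = -2650617 - 1020 \left(\left(-480 - 121\right) - 511\right) = -2650617 - 1020 \left(-601 - 511\right) = -2650617 - -1134240 = -2650617 + 1134240 = -1516377$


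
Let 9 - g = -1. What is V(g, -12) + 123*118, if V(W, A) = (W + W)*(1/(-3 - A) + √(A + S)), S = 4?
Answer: 130646/9 + 40*I*√2 ≈ 14516.0 + 56.569*I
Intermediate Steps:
g = 10 (g = 9 - 1*(-1) = 9 + 1 = 10)
V(W, A) = 2*W*(1/(-3 - A) + √(4 + A)) (V(W, A) = (W + W)*(1/(-3 - A) + √(A + 4)) = (2*W)*(1/(-3 - A) + √(4 + A)) = 2*W*(1/(-3 - A) + √(4 + A)))
V(g, -12) + 123*118 = 2*10*(-1 + 3*√(4 - 12) - 12*√(4 - 12))/(3 - 12) + 123*118 = 2*10*(-1 + 3*√(-8) - 24*I*√2)/(-9) + 14514 = 2*10*(-⅑)*(-1 + 3*(2*I*√2) - 24*I*√2) + 14514 = 2*10*(-⅑)*(-1 + 6*I*√2 - 24*I*√2) + 14514 = 2*10*(-⅑)*(-1 - 18*I*√2) + 14514 = (20/9 + 40*I*√2) + 14514 = 130646/9 + 40*I*√2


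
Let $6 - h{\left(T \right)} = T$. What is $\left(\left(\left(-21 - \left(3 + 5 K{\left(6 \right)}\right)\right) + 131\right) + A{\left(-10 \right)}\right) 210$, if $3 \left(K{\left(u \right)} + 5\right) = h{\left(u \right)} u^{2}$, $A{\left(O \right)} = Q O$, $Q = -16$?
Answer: $61320$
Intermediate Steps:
$h{\left(T \right)} = 6 - T$
$A{\left(O \right)} = - 16 O$
$K{\left(u \right)} = -5 + \frac{u^{2} \left(6 - u\right)}{3}$ ($K{\left(u \right)} = -5 + \frac{\left(6 - u\right) u^{2}}{3} = -5 + \frac{u^{2} \left(6 - u\right)}{3}$)
$\left(\left(\left(-21 - \left(3 + 5 K{\left(6 \right)}\right)\right) + 131\right) + A{\left(-10 \right)}\right) 210 = \left(\left(\left(-21 - \left(3 + 5 \left(-5 + \frac{6^{2} \left(6 - 6\right)}{3}\right)\right)\right) + 131\right) - -160\right) 210 = \left(\left(\left(-21 - \left(3 + 5 \left(-5 + \frac{1}{3} \cdot 36 \left(6 - 6\right)\right)\right)\right) + 131\right) + 160\right) 210 = \left(\left(\left(-21 - \left(3 + 5 \left(-5 + \frac{1}{3} \cdot 36 \cdot 0\right)\right)\right) + 131\right) + 160\right) 210 = \left(\left(\left(-21 - \left(3 + 5 \left(-5 + 0\right)\right)\right) + 131\right) + 160\right) 210 = \left(\left(\left(-21 - -22\right) + 131\right) + 160\right) 210 = \left(\left(\left(-21 + \left(-3 + 25\right)\right) + 131\right) + 160\right) 210 = \left(\left(\left(-21 + 22\right) + 131\right) + 160\right) 210 = \left(\left(1 + 131\right) + 160\right) 210 = \left(132 + 160\right) 210 = 292 \cdot 210 = 61320$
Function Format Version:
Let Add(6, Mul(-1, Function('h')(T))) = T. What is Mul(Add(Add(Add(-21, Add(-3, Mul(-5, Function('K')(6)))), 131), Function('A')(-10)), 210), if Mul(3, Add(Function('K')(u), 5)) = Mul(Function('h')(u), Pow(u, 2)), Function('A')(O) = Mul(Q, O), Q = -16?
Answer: 61320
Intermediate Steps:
Function('h')(T) = Add(6, Mul(-1, T))
Function('A')(O) = Mul(-16, O)
Function('K')(u) = Add(-5, Mul(Rational(1, 3), Pow(u, 2), Add(6, Mul(-1, u)))) (Function('K')(u) = Add(-5, Mul(Rational(1, 3), Mul(Add(6, Mul(-1, u)), Pow(u, 2)))) = Add(-5, Mul(Rational(1, 3), Mul(Pow(u, 2), Add(6, Mul(-1, u))))) = Add(-5, Mul(Rational(1, 3), Pow(u, 2), Add(6, Mul(-1, u)))))
Mul(Add(Add(Add(-21, Add(-3, Mul(-5, Function('K')(6)))), 131), Function('A')(-10)), 210) = Mul(Add(Add(Add(-21, Add(-3, Mul(-5, Add(-5, Mul(Rational(1, 3), Pow(6, 2), Add(6, Mul(-1, 6))))))), 131), Mul(-16, -10)), 210) = Mul(Add(Add(Add(-21, Add(-3, Mul(-5, Add(-5, Mul(Rational(1, 3), 36, Add(6, -6)))))), 131), 160), 210) = Mul(Add(Add(Add(-21, Add(-3, Mul(-5, Add(-5, Mul(Rational(1, 3), 36, 0))))), 131), 160), 210) = Mul(Add(Add(Add(-21, Add(-3, Mul(-5, Add(-5, 0)))), 131), 160), 210) = Mul(Add(Add(Add(-21, Add(-3, Mul(-5, -5))), 131), 160), 210) = Mul(Add(Add(Add(-21, Add(-3, 25)), 131), 160), 210) = Mul(Add(Add(Add(-21, 22), 131), 160), 210) = Mul(Add(Add(1, 131), 160), 210) = Mul(Add(132, 160), 210) = Mul(292, 210) = 61320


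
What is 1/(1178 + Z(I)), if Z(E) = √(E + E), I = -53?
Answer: 589/693895 - I*√106/1387790 ≈ 0.00084883 - 7.4187e-6*I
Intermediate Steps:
Z(E) = √2*√E (Z(E) = √(2*E) = √2*√E)
1/(1178 + Z(I)) = 1/(1178 + √2*√(-53)) = 1/(1178 + √2*(I*√53)) = 1/(1178 + I*√106)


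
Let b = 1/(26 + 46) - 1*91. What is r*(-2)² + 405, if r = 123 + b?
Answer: 9595/18 ≈ 533.06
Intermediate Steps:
b = -6551/72 (b = 1/72 - 91 = -6551/72 ≈ -90.986)
r = 2305/72 (r = 123 - 6551/72 = 2305/72 ≈ 32.014)
r*(-2)² + 405 = (2305/72)*(-2)² + 405 = (2305/72)*4 + 405 = 2305/18 + 405 = 9595/18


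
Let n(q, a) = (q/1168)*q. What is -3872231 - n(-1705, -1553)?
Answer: -4525672833/1168 ≈ -3.8747e+6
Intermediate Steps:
n(q, a) = q²/1168 (n(q, a) = (q*(1/1168))*q = (q/1168)*q = q²/1168)
-3872231 - n(-1705, -1553) = -3872231 - (-1705)²/1168 = -3872231 - 2907025/1168 = -4525672833/1168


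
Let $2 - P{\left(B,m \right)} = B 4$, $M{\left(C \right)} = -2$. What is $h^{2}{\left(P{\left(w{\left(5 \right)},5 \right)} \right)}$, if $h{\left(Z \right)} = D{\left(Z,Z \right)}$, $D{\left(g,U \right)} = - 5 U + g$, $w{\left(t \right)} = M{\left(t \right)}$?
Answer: $1600$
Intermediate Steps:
$w{\left(t \right)} = -2$
$P{\left(B,m \right)} = 2 - 4 B$ ($P{\left(B,m \right)} = 2 - B 4 = 2 - 4 B$)
$D{\left(g,U \right)} = g - 5 U$
$h{\left(Z \right)} = - 4 Z$ ($h{\left(Z \right)} = Z - 5 Z = - 4 Z$)
$h^{2}{\left(P{\left(w{\left(5 \right)},5 \right)} \right)} = \left(- 4 \left(2 - -8\right)\right)^{2} = \left(- 4 \left(2 + 8\right)\right)^{2} = \left(\left(-4\right) 10\right)^{2} = \left(-40\right)^{2} = 1600$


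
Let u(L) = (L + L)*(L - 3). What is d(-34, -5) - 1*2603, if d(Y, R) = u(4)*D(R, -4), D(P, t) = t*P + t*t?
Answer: -2315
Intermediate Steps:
u(L) = 2*L*(-3 + L) (u(L) = (2*L)*(-3 + L) = 2*L*(-3 + L))
D(P, t) = t**2 + P*t (D(P, t) = P*t + t**2 = t**2 + P*t)
d(Y, R) = 128 - 32*R (d(Y, R) = (2*4*(-3 + 4))*(-4*(R - 4)) = (2*4*1)*(-4*(-4 + R)) = 8*(16 - 4*R) = 128 - 32*R)
d(-34, -5) - 1*2603 = (128 - 32*(-5)) - 1*2603 = (128 + 160) - 2603 = 288 - 2603 = -2315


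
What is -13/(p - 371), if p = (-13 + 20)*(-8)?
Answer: 13/427 ≈ 0.030445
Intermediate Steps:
p = -56 (p = 7*(-8) = -56)
-13/(p - 371) = -13/(-56 - 371) = -13/(-427) = -1/427*(-13) = 13/427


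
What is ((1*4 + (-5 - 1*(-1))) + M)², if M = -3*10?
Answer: 900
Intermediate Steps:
M = -30
((1*4 + (-5 - 1*(-1))) + M)² = ((1*4 + (-5 - 1*(-1))) - 30)² = ((4 + (-5 + 1)) - 30)² = ((4 - 4) - 30)² = (0 - 30)² = (-30)² = 900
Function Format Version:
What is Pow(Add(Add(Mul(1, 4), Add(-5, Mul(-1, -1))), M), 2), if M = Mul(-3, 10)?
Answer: 900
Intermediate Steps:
M = -30
Pow(Add(Add(Mul(1, 4), Add(-5, Mul(-1, -1))), M), 2) = Pow(Add(Add(Mul(1, 4), Add(-5, Mul(-1, -1))), -30), 2) = Pow(Add(Add(4, Add(-5, 1)), -30), 2) = Pow(Add(Add(4, -4), -30), 2) = Pow(Add(0, -30), 2) = Pow(-30, 2) = 900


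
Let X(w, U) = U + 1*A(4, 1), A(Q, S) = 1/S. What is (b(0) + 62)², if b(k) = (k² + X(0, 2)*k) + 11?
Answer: 5329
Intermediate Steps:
X(w, U) = 1 + U (X(w, U) = U + 1/1 = U + 1*1 = U + 1 = 1 + U)
b(k) = 11 + k² + 3*k (b(k) = (k² + (1 + 2)*k) + 11 = (k² + 3*k) + 11 = 11 + k² + 3*k)
(b(0) + 62)² = ((11 + 0² + 3*0) + 62)² = ((11 + 0 + 0) + 62)² = (11 + 62)² = 73² = 5329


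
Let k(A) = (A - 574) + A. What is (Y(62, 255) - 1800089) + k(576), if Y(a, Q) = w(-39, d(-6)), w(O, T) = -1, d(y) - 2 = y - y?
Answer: -1799512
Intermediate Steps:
d(y) = 2 (d(y) = 2 + (y - y) = 2 + 0 = 2)
Y(a, Q) = -1
k(A) = -574 + 2*A (k(A) = (-574 + A) + A = -574 + 2*A)
(Y(62, 255) - 1800089) + k(576) = (-1 - 1800089) + (-574 + 2*576) = -1800090 + (-574 + 1152) = -1800090 + 578 = -1799512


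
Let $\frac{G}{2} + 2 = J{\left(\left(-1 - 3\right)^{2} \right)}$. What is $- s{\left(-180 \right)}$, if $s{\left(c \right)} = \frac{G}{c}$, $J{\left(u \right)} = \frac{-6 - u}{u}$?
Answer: $- \frac{3}{80} \approx -0.0375$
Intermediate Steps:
$J{\left(u \right)} = \frac{-6 - u}{u}$
$G = - \frac{27}{4}$ ($G = -4 + 2 \frac{-6 - \left(-1 - 3\right)^{2}}{\left(-1 - 3\right)^{2}} = -4 + 2 \frac{-6 - \left(-4\right)^{2}}{\left(-4\right)^{2}} = -4 + 2 \frac{-6 - 16}{16} = -4 + 2 \cdot \frac{1}{16} \left(-22\right) = -4 + 2 \left(- \frac{11}{8}\right) = -4 - \frac{11}{4} = - \frac{27}{4} \approx -6.75$)
$s{\left(c \right)} = - \frac{27}{4 c}$
$- s{\left(-180 \right)} = - \frac{-27}{4 \left(-180\right)} = - \frac{\left(-27\right) \left(-1\right)}{4 \cdot 180} = \left(-1\right) \frac{3}{80} = - \frac{3}{80}$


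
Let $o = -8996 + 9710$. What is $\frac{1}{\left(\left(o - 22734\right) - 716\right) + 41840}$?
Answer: $\frac{1}{19104} \approx 5.2345 \cdot 10^{-5}$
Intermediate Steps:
$o = 714$
$\frac{1}{\left(\left(o - 22734\right) - 716\right) + 41840} = \frac{1}{\left(\left(714 - 22734\right) - 716\right) + 41840} = \frac{1}{\left(-22020 - 716\right) + 41840} = \frac{1}{-22736 + 41840} = \frac{1}{19104}$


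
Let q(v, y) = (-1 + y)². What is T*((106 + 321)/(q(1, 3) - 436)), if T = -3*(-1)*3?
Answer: -427/48 ≈ -8.8958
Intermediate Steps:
T = 9 (T = 3*3 = 9)
T*((106 + 321)/(q(1, 3) - 436)) = 9*((106 + 321)/((-1 + 3)² - 436)) = 9*(427/(2² - 436)) = 9*(427/(4 - 436)) = 9*(427/(-432)) = 9*(427*(-1/432)) = 9*(-427/432) = -427/48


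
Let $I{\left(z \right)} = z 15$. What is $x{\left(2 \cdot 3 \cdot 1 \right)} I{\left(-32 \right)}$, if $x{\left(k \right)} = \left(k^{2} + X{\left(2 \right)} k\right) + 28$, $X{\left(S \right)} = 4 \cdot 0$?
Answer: $-30720$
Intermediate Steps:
$I{\left(z \right)} = 15 z$
$X{\left(S \right)} = 0$
$x{\left(k \right)} = 28 + k^{2}$ ($x{\left(k \right)} = \left(k^{2} + 0 k\right) + 28 = \left(k^{2} + 0\right) + 28 = k^{2} + 28 = 28 + k^{2}$)
$x{\left(2 \cdot 3 \cdot 1 \right)} I{\left(-32 \right)} = \left(28 + \left(2 \cdot 3 \cdot 1\right)^{2}\right) 15 \left(-32\right) = \left(28 + \left(6 \cdot 1\right)^{2}\right) \left(-480\right) = \left(28 + 6^{2}\right) \left(-480\right) = \left(28 + 36\right) \left(-480\right) = 64 \left(-480\right) = -30720$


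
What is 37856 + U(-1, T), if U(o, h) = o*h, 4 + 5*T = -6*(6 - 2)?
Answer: 189308/5 ≈ 37862.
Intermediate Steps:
T = -28/5 (T = -4/5 + (-6*(6 - 2))/5 = -4/5 + (-6*4)/5 = -4/5 + (1/5)*(-24) = -4/5 - 24/5 = -28/5 ≈ -5.6000)
U(o, h) = h*o
37856 + U(-1, T) = 37856 - 28/5*(-1) = 37856 + 28/5 = 189308/5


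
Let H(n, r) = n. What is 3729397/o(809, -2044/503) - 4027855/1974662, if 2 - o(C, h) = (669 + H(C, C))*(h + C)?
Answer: -3057287658298791/590834734834508 ≈ -5.1745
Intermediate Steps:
o(C, h) = 2 - (669 + C)*(C + h) (o(C, h) = 2 - (669 + C)*(h + C) = 2 - (669 + C)*(C + h))
3729397/o(809, -2044/503) - 4027855/1974662 = 3729397/(2 - 1*809**2 - 669*809 - (-1367436)/503 - 1*809*(-2044/503)) - 4027855/1974662 = 3729397/(2 - 1*654481 - 541221 - (-1367436)/503 - 1*809*(-2044*1/503)) - 4027855*1/1974662 = 3729397/(2 - 654481 - 541221 - 669*(-2044/503) - 1*809*(-2044/503)) - 4027855/1974662 = 3729397/(2 - 654481 - 541221 + 1367436/503 + 1653596/503) - 4027855/1974662 = 3729397/(-598416068/503) - 4027855/1974662 = 3729397*(-503/598416068) - 4027855/1974662 = -1875886691/598416068 - 4027855/1974662 = -3057287658298791/590834734834508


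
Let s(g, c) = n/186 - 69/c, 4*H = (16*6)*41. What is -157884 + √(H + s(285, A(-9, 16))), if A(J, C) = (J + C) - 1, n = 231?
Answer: -157884 + 3*√103974/31 ≈ -1.5785e+5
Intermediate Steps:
A(J, C) = -1 + C + J (A(J, C) = (C + J) - 1 = -1 + C + J)
H = 984 (H = ((16*6)*41)/4 = (96*41)/4 = (¼)*3936 = 984)
s(g, c) = 77/62 - 69/c (s(g, c) = 231/186 - 69/c = 231*(1/186) - 69/c = 77/62 - 69/c)
-157884 + √(H + s(285, A(-9, 16))) = -157884 + √(984 + (77/62 - 69/(-1 + 16 - 9))) = -157884 + √(984 + (77/62 - 69/6)) = -157884 + √(984 + (77/62 - 69*⅙)) = -157884 + √(984 + (77/62 - 23/2)) = -157884 + √(984 - 318/31) = -157884 + √(30186/31) = -157884 + 3*√103974/31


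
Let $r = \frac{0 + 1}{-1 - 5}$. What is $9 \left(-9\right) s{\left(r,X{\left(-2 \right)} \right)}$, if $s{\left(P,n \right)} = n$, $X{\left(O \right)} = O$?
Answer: $162$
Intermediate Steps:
$r = - \frac{1}{6}$ ($r = 1 \frac{1}{-6} = 1 \left(- \frac{1}{6}\right) = - \frac{1}{6} \approx -0.16667$)
$9 \left(-9\right) s{\left(r,X{\left(-2 \right)} \right)} = 9 \left(-9\right) \left(-2\right) = \left(-81\right) \left(-2\right) = 162$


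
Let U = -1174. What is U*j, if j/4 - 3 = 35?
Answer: -178448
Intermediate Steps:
j = 152 (j = 12 + 4*35 = 12 + 140 = 152)
U*j = -1174*152 = -178448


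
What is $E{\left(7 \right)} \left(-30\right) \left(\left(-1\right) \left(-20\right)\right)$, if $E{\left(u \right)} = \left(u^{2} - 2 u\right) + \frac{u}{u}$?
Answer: $-21600$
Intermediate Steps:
$E{\left(u \right)} = 1 + u^{2} - 2 u$ ($E{\left(u \right)} = \left(u^{2} - 2 u\right) + 1 = 1 + u^{2} - 2 u$)
$E{\left(7 \right)} \left(-30\right) \left(\left(-1\right) \left(-20\right)\right) = \left(1 + 7^{2} - 14\right) \left(-30\right) \left(\left(-1\right) \left(-20\right)\right) = \left(1 + 49 - 14\right) \left(-30\right) 20 = 36 \left(-30\right) 20 = \left(-1080\right) 20 = -21600$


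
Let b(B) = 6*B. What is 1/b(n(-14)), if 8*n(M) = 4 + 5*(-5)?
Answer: -4/63 ≈ -0.063492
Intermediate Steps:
n(M) = -21/8 (n(M) = (4 + 5*(-5))/8 = (4 - 25)/8 = (⅛)*(-21) = -21/8)
1/b(n(-14)) = 1/(6*(-21/8)) = 1/(-63/4) = -4/63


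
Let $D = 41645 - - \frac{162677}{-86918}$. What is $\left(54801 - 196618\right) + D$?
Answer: $- \frac{8706912573}{86918} \approx -1.0017 \cdot 10^{5}$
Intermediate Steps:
$D = \frac{3619537433}{86918}$ ($D = 41645 - \left(-162677\right) \left(- \frac{1}{86918}\right) = 41645 - \frac{162677}{86918} = \frac{3619537433}{86918} \approx 41643.0$)
$\left(54801 - 196618\right) + D = \left(54801 - 196618\right) + \frac{3619537433}{86918} = -141817 + \frac{3619537433}{86918} = - \frac{8706912573}{86918}$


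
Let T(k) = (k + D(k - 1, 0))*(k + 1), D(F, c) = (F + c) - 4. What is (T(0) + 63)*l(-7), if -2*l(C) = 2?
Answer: -58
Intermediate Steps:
l(C) = -1 (l(C) = -1/2*2 = -1)
D(F, c) = -4 + F + c
T(k) = (1 + k)*(-5 + 2*k) (T(k) = (k + (-4 + (k - 1) + 0))*(k + 1) = (k + (-4 + (-1 + k) + 0))*(1 + k) = (k + (-5 + k))*(1 + k) = (-5 + 2*k)*(1 + k) = (1 + k)*(-5 + 2*k))
(T(0) + 63)*l(-7) = ((-5 - 3*0 + 2*0**2) + 63)*(-1) = ((-5 + 0 + 2*0) + 63)*(-1) = ((-5 + 0 + 0) + 63)*(-1) = (-5 + 63)*(-1) = 58*(-1) = -58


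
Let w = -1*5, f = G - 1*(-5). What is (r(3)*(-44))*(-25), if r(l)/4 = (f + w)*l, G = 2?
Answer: 26400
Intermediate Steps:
f = 7 (f = 2 - 1*(-5) = 2 + 5 = 7)
w = -5
r(l) = 8*l (r(l) = 4*((7 - 5)*l) = 4*(2*l) = 8*l)
(r(3)*(-44))*(-25) = ((8*3)*(-44))*(-25) = (24*(-44))*(-25) = -1056*(-25) = 26400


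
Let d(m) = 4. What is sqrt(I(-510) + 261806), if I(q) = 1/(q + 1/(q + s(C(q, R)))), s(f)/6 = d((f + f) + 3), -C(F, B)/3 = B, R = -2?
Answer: 4*sqrt(1005254450564330)/247861 ≈ 511.67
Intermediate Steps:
C(F, B) = -3*B
s(f) = 24 (s(f) = 6*4 = 24)
I(q) = 1/(q + 1/(24 + q)) (I(q) = 1/(q + 1/(q + 24)) = 1/(q + 1/(24 + q)))
sqrt(I(-510) + 261806) = sqrt((24 - 510)/(1 + (-510)**2 + 24*(-510)) + 261806) = sqrt(-486/(1 + 260100 - 12240) + 261806) = sqrt(-486/247861 + 261806) = sqrt(64891496480/247861) = 4*sqrt(1005254450564330)/247861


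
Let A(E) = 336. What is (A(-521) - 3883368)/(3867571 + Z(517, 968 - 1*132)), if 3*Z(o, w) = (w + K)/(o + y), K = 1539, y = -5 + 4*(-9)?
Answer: -5544969696/5522893763 ≈ -1.0040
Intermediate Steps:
y = -41 (y = -5 - 36 = -41)
Z(o, w) = (1539 + w)/(3*(-41 + o)) (Z(o, w) = ((w + 1539)/(o - 41))/3 = ((1539 + w)/(-41 + o))/3 = (1539 + w)/(3*(-41 + o)))
(A(-521) - 3883368)/(3867571 + Z(517, 968 - 1*132)) = (336 - 3883368)/(3867571 + (1539 + (968 - 1*132))/(3*(-41 + 517))) = -3883032/(3867571 + (1/3)*(1539 + (968 - 132))/476) = -3883032/(3867571 + (1/3)*(1/476)*(1539 + 836)) = -3883032/(3867571 + (1/3)*(1/476)*2375) = -3883032/(3867571 + 2375/1428) = -3883032/5522893763/1428 = -3883032*1428/5522893763 = -5544969696/5522893763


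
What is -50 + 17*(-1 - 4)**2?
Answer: 375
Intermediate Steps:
-50 + 17*(-1 - 4)**2 = -50 + 17*(-5)**2 = -50 + 17*25 = -50 + 425 = 375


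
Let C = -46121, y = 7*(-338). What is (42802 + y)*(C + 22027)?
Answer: -974264984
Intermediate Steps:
y = -2366
(42802 + y)*(C + 22027) = (42802 - 2366)*(-46121 + 22027) = 40436*(-24094) = -974264984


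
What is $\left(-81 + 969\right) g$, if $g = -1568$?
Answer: $-1392384$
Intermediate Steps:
$\left(-81 + 969\right) g = \left(-81 + 969\right) \left(-1568\right) = 888 \left(-1568\right) = -1392384$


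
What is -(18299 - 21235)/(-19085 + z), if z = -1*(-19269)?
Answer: 367/23 ≈ 15.957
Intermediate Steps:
z = 19269
-(18299 - 21235)/(-19085 + z) = -(18299 - 21235)/(-19085 + 19269) = -(-2936)/184 = -1*(-367/23) = 367/23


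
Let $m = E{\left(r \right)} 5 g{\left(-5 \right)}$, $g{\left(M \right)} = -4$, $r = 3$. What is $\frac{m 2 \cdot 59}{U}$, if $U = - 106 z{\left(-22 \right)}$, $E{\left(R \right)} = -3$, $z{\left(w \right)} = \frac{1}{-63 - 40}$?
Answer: $\frac{364620}{53} \approx 6879.6$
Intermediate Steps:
$z{\left(w \right)} = - \frac{1}{103}$ ($z{\left(w \right)} = \frac{1}{-103} = - \frac{1}{103}$)
$U = \frac{106}{103}$ ($U = \left(-106\right) \left(- \frac{1}{103}\right) = \frac{106}{103} \approx 1.0291$)
$m = 60$ ($m = \left(-3\right) 5 \left(-4\right) = \left(-15\right) \left(-4\right) = 60$)
$\frac{m 2 \cdot 59}{U} = \frac{60 \cdot 2 \cdot 59}{\frac{106}{103}} = 120 \cdot 59 \cdot \frac{103}{106} = 7080 \cdot \frac{103}{106} = \frac{364620}{53}$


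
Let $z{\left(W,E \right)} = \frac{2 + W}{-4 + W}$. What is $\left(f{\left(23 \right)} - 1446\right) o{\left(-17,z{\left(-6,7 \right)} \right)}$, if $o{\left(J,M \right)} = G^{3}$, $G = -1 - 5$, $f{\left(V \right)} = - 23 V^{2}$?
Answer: $2940408$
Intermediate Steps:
$z{\left(W,E \right)} = \frac{2 + W}{-4 + W}$
$G = -6$ ($G = -1 - 5 = -6$)
$o{\left(J,M \right)} = -216$ ($o{\left(J,M \right)} = \left(-6\right)^{3} = -216$)
$\left(f{\left(23 \right)} - 1446\right) o{\left(-17,z{\left(-6,7 \right)} \right)} = \left(- 23 \cdot 23^{2} - 1446\right) \left(-216\right) = \left(\left(-23\right) 529 - 1446\right) \left(-216\right) = \left(-12167 - 1446\right) \left(-216\right) = \left(-13613\right) \left(-216\right) = 2940408$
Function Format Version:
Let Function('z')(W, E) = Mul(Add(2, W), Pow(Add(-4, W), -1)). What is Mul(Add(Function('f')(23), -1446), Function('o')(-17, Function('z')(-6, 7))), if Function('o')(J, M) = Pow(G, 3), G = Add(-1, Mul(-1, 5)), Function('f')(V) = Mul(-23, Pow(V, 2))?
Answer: 2940408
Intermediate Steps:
Function('z')(W, E) = Mul(Pow(Add(-4, W), -1), Add(2, W))
G = -6 (G = Add(-1, -5) = -6)
Function('o')(J, M) = -216 (Function('o')(J, M) = Pow(-6, 3) = -216)
Mul(Add(Function('f')(23), -1446), Function('o')(-17, Function('z')(-6, 7))) = Mul(Add(Mul(-23, Pow(23, 2)), -1446), -216) = Mul(Add(Mul(-23, 529), -1446), -216) = Mul(Add(-12167, -1446), -216) = Mul(-13613, -216) = 2940408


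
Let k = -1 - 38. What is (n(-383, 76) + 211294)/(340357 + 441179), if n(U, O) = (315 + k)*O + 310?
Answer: 58145/195384 ≈ 0.29759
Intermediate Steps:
k = -39
n(U, O) = 310 + 276*O (n(U, O) = (315 - 39)*O + 310 = 276*O + 310 = 310 + 276*O)
(n(-383, 76) + 211294)/(340357 + 441179) = ((310 + 276*76) + 211294)/(340357 + 441179) = ((310 + 20976) + 211294)/781536 = (21286 + 211294)*(1/781536) = 232580*(1/781536) = 58145/195384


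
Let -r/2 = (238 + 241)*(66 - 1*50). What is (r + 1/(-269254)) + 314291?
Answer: 80496983601/269254 ≈ 2.9896e+5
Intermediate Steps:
r = -15328 (r = -2*(238 + 241)*(66 - 1*50) = -958*(66 - 50) = -958*16 = -2*7664 = -15328)
(r + 1/(-269254)) + 314291 = (-15328 + 1/(-269254)) + 314291 = (-15328 - 1/269254) + 314291 = -4127125313/269254 + 314291 = 80496983601/269254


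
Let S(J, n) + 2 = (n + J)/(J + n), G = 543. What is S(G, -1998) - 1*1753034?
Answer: -1753035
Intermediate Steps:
S(J, n) = -1 (S(J, n) = -2 + (n + J)/(J + n) = -2 + (J + n)/(J + n) = -2 + 1 = -1)
S(G, -1998) - 1*1753034 = -1 - 1*1753034 = -1 - 1753034 = -1753035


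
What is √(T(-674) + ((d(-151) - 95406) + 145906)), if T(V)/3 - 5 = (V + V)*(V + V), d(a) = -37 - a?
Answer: √5501941 ≈ 2345.6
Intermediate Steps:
T(V) = 15 + 12*V² (T(V) = 15 + 3*((V + V)*(V + V)) = 15 + 3*((2*V)*(2*V)) = 15 + 3*(4*V²) = 15 + 12*V²)
√(T(-674) + ((d(-151) - 95406) + 145906)) = √((15 + 12*(-674)²) + (((-37 - 1*(-151)) - 95406) + 145906)) = √((15 + 12*454276) + (((-37 + 151) - 95406) + 145906)) = √((15 + 5451312) + ((114 - 95406) + 145906)) = √(5451327 + (-95292 + 145906)) = √(5451327 + 50614) = √5501941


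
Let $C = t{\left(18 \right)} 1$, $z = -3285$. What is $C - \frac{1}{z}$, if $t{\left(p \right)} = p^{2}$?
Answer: $\frac{1064341}{3285} \approx 324.0$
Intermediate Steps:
$C = 324$ ($C = 18^{2} \cdot 1 = 324 \cdot 1 = 324$)
$C - \frac{1}{z} = 324 - \frac{1}{-3285} = 324 - - \frac{1}{3285} = 324 + \frac{1}{3285} = \frac{1064341}{3285}$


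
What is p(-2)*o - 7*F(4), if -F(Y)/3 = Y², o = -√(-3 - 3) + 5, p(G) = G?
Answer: 326 + 2*I*√6 ≈ 326.0 + 4.899*I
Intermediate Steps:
o = 5 - I*√6 (o = -√(-6) + 5 = -I*√6 + 5 = 5 - I*√6 ≈ 5.0 - 2.4495*I)
F(Y) = -3*Y²
p(-2)*o - 7*F(4) = -2*(5 - I*√6) - (-21)*4² = (-10 + 2*I*√6) - (-21)*16 = (-10 + 2*I*√6) - 7*(-48) = (-10 + 2*I*√6) + 336 = 326 + 2*I*√6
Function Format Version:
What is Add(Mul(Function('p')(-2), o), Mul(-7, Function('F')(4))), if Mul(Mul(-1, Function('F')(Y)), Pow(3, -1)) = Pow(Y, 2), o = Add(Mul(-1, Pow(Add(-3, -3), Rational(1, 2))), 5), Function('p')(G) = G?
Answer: Add(326, Mul(2, I, Pow(6, Rational(1, 2)))) ≈ Add(326.00, Mul(4.8990, I))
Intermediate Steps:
o = Add(5, Mul(-1, I, Pow(6, Rational(1, 2)))) (o = Add(Mul(-1, Pow(-6, Rational(1, 2))), 5) = Add(Mul(-1, Mul(I, Pow(6, Rational(1, 2)))), 5) = Add(Mul(-1, I, Pow(6, Rational(1, 2))), 5) = Add(5, Mul(-1, I, Pow(6, Rational(1, 2)))) ≈ Add(5.0000, Mul(-2.4495, I)))
Function('F')(Y) = Mul(-3, Pow(Y, 2))
Add(Mul(Function('p')(-2), o), Mul(-7, Function('F')(4))) = Add(Mul(-2, Add(5, Mul(-1, I, Pow(6, Rational(1, 2))))), Mul(-7, Mul(-3, Pow(4, 2)))) = Add(Add(-10, Mul(2, I, Pow(6, Rational(1, 2)))), Mul(-7, Mul(-3, 16))) = Add(Add(-10, Mul(2, I, Pow(6, Rational(1, 2)))), Mul(-7, -48)) = Add(Add(-10, Mul(2, I, Pow(6, Rational(1, 2)))), 336) = Add(326, Mul(2, I, Pow(6, Rational(1, 2))))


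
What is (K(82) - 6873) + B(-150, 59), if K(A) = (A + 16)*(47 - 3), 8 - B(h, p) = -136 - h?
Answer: -2567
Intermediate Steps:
B(h, p) = 144 + h (B(h, p) = 8 - (-136 - h) = 8 + (136 + h) = 144 + h)
K(A) = 704 + 44*A (K(A) = (16 + A)*44 = 704 + 44*A)
(K(82) - 6873) + B(-150, 59) = ((704 + 44*82) - 6873) + (144 - 150) = ((704 + 3608) - 6873) - 6 = (4312 - 6873) - 6 = -2561 - 6 = -2567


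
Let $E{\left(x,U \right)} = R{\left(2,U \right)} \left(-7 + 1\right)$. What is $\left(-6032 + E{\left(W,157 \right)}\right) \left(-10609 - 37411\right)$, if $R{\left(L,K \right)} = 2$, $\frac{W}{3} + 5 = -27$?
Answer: $290232880$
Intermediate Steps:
$W = -96$ ($W = -15 + 3 \left(-27\right) = -15 - 81 = -96$)
$E{\left(x,U \right)} = -12$ ($E{\left(x,U \right)} = 2 \left(-7 + 1\right) = 2 \left(-6\right) = -12$)
$\left(-6032 + E{\left(W,157 \right)}\right) \left(-10609 - 37411\right) = \left(-6032 - 12\right) \left(-10609 - 37411\right) = \left(-6044\right) \left(-48020\right) = 290232880$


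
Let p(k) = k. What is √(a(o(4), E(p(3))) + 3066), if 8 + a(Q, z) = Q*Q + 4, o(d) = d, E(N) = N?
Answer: 9*√38 ≈ 55.480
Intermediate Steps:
a(Q, z) = -4 + Q² (a(Q, z) = -8 + (Q*Q + 4) = -8 + (Q² + 4) = -8 + (4 + Q²) = -4 + Q²)
√(a(o(4), E(p(3))) + 3066) = √((-4 + 4²) + 3066) = √((-4 + 16) + 3066) = √(12 + 3066) = √3078 = 9*√38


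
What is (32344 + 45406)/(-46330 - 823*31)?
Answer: -77750/71843 ≈ -1.0822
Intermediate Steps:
(32344 + 45406)/(-46330 - 823*31) = 77750/(-46330 - 25513) = 77750/(-71843) = 77750*(-1/71843) = -77750/71843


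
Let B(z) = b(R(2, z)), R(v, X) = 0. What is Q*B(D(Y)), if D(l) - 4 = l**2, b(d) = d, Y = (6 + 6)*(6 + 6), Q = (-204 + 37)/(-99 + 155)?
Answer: 0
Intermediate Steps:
Q = -167/56 ≈ -2.9821
Y = 144 (Y = 12*12 = 144)
D(l) = 4 + l**2
B(z) = 0
Q*B(D(Y)) = -167/56*0 = 0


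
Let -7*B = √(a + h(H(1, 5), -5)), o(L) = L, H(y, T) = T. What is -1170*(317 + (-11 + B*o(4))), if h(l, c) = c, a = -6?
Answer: -358020 + 4680*I*√11/7 ≈ -3.5802e+5 + 2217.4*I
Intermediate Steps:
B = -I*√11/7 (B = -√(-6 - 5)/7 = -I*√11/7 ≈ -0.4738*I)
-1170*(317 + (-11 + B*o(4))) = -1170*(317 + (-11 - I*√11/7*4)) = -1170*(317 + (-11 - 4*I*√11/7)) = -1170*(306 - 4*I*√11/7) = -358020 + 4680*I*√11/7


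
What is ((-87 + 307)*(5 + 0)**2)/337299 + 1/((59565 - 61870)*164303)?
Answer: 2082950945201/127741342661085 ≈ 0.016306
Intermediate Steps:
((-87 + 307)*(5 + 0)**2)/337299 + 1/((59565 - 61870)*164303) = (220*5**2)*(1/337299) + (1/164303)/(-2305) = (220*25)*(1/337299) - 1/2305*1/164303 = 5500*(1/337299) - 1/378718415 = 5500/337299 - 1/378718415 = 2082950945201/127741342661085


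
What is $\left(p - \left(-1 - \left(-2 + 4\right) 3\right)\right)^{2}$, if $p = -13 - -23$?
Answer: $289$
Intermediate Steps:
$p = 10$ ($p = -13 + 23 = 10$)
$\left(p - \left(-1 - \left(-2 + 4\right) 3\right)\right)^{2} = \left(10 - \left(-1 - \left(-2 + 4\right) 3\right)\right)^{2} = \left(10 + \left(2 \cdot 3 + 1\right)\right)^{2} = \left(10 + \left(6 + 1\right)\right)^{2} = \left(10 + 7\right)^{2} = 17^{2} = 289$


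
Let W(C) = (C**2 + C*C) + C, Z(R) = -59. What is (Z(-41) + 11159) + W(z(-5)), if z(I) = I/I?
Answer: 11103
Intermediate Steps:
z(I) = 1
W(C) = C + 2*C**2 (W(C) = (C**2 + C**2) + C = 2*C**2 + C = C + 2*C**2)
(Z(-41) + 11159) + W(z(-5)) = (-59 + 11159) + 1*(1 + 2*1) = 11100 + 1*(1 + 2) = 11100 + 1*3 = 11100 + 3 = 11103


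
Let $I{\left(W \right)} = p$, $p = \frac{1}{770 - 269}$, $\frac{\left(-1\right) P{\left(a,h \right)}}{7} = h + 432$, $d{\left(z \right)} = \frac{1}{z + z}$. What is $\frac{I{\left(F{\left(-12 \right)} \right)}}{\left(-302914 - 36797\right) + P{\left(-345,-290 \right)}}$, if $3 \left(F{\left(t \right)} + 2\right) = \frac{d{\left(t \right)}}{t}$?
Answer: $- \frac{1}{170693205} \approx -5.8585 \cdot 10^{-9}$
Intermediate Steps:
$d{\left(z \right)} = \frac{1}{2 z}$
$P{\left(a,h \right)} = -3024 - 7 h$ ($P{\left(a,h \right)} = - 7 \left(h + 432\right) = - 7 \left(432 + h\right) = -3024 - 7 h$)
$F{\left(t \right)} = -2 + \frac{1}{6 t^{2}}$ ($F{\left(t \right)} = -2 + \frac{\frac{1}{2 t} \frac{1}{t}}{3} = -2 + \frac{\frac{1}{2} \frac{1}{t^{2}}}{3} = -2 + \frac{1}{6 t^{2}}$)
$p = \frac{1}{501} \approx 0.001996$
$I{\left(W \right)} = \frac{1}{501}$
$\frac{I{\left(F{\left(-12 \right)} \right)}}{\left(-302914 - 36797\right) + P{\left(-345,-290 \right)}} = \frac{1}{501 \left(\left(-302914 - 36797\right) - 994\right)} = \frac{1}{501 \left(-339711 + \left(-3024 + 2030\right)\right)} = \frac{1}{501 \left(-339711 - 994\right)} = \frac{1}{501 \left(-340705\right)} = \frac{1}{501} \left(- \frac{1}{340705}\right) = - \frac{1}{170693205}$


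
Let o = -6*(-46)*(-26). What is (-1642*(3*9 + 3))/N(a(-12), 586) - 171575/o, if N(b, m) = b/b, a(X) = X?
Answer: -353318185/7176 ≈ -49236.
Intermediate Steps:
N(b, m) = 1
o = -7176 (o = 276*(-26) = -7176)
(-1642*(3*9 + 3))/N(a(-12), 586) - 171575/o = -1642*(3*9 + 3)/1 - 171575/(-7176) = -1642*(27 + 3)*1 - 171575*(-1/7176) = -1642*30*1 + 171575/7176 = -49260*1 + 171575/7176 = -49260 + 171575/7176 = -353318185/7176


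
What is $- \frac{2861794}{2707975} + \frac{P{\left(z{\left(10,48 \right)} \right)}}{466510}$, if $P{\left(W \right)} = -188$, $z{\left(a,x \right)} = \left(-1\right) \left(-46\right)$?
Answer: $- \frac{133556461824}{126329741725} \approx -1.0572$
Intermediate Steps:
$z{\left(a,x \right)} = 46$
$- \frac{2861794}{2707975} + \frac{P{\left(z{\left(10,48 \right)} \right)}}{466510} = - \frac{2861794}{2707975} - \frac{188}{466510} = \left(-2861794\right) \frac{1}{2707975} - \frac{94}{233255} = - \frac{2861794}{2707975} - \frac{94}{233255} = - \frac{133556461824}{126329741725}$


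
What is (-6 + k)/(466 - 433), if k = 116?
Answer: 10/3 ≈ 3.3333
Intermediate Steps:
(-6 + k)/(466 - 433) = (-6 + 116)/(466 - 433) = 110/33 = 110*(1/33) = 10/3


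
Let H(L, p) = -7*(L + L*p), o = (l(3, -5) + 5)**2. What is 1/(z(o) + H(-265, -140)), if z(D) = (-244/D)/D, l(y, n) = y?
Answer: -1024/264033341 ≈ -3.8783e-6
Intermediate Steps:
o = 64 (o = (3 + 5)**2 = 8**2 = 64)
H(L, p) = -7*L - 7*L*p
z(D) = -244/D**2
1/(z(o) + H(-265, -140)) = 1/(-244/64**2 - 7*(-265)*(1 - 140)) = 1/(-244*1/4096 - 7*(-265)*(-139)) = 1/(-61/1024 - 257845) = 1/(-264033341/1024) = -1024/264033341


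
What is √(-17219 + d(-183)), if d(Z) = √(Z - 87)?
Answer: √(-17219 + 3*I*√30) ≈ 0.0626 + 131.22*I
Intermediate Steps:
d(Z) = √(-87 + Z)
√(-17219 + d(-183)) = √(-17219 + √(-87 - 183)) = √(-17219 + √(-270)) = √(-17219 + 3*I*√30)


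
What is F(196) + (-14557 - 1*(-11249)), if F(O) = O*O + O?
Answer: 35304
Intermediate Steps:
F(O) = O + O**2 (F(O) = O**2 + O = O + O**2)
F(196) + (-14557 - 1*(-11249)) = 196*(1 + 196) + (-14557 - 1*(-11249)) = 196*197 + (-14557 + 11249) = 38612 - 3308 = 35304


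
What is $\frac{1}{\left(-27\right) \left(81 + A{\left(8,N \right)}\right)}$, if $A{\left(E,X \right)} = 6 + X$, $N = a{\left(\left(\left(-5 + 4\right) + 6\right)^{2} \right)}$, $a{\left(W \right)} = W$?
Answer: $- \frac{1}{3024} \approx -0.00033069$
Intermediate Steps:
$N = 25$ ($N = \left(\left(-5 + 4\right) + 6\right)^{2} = \left(-1 + 6\right)^{2} = 5^{2} = 25$)
$\frac{1}{\left(-27\right) \left(81 + A{\left(8,N \right)}\right)} = \frac{1}{\left(-27\right) \left(81 + \left(6 + 25\right)\right)} = \frac{1}{\left(-27\right) \left(81 + 31\right)} = \frac{1}{\left(-27\right) 112} = \frac{1}{-3024} = - \frac{1}{3024}$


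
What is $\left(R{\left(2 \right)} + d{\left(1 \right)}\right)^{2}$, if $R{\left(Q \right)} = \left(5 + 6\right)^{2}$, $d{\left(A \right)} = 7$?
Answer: $16384$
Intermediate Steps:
$R{\left(Q \right)} = 121$ ($R{\left(Q \right)} = 11^{2} = 121$)
$\left(R{\left(2 \right)} + d{\left(1 \right)}\right)^{2} = \left(121 + 7\right)^{2} = 128^{2} = 16384$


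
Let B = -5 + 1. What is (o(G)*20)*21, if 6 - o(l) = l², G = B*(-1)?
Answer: -4200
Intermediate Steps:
B = -4
G = 4 (G = -4*(-1) = 4)
o(l) = 6 - l²
(o(G)*20)*21 = ((6 - 1*4²)*20)*21 = ((6 - 1*16)*20)*21 = ((6 - 16)*20)*21 = -10*20*21 = -200*21 = -4200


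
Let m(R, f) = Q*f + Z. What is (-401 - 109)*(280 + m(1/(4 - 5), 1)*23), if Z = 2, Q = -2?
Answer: -142800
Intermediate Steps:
m(R, f) = 2 - 2*f (m(R, f) = -2*f + 2 = 2 - 2*f)
(-401 - 109)*(280 + m(1/(4 - 5), 1)*23) = (-401 - 109)*(280 + (2 - 2*1)*23) = -510*(280 + (2 - 2)*23) = -510*(280 + 0*23) = -510*(280 + 0) = -510*280 = -142800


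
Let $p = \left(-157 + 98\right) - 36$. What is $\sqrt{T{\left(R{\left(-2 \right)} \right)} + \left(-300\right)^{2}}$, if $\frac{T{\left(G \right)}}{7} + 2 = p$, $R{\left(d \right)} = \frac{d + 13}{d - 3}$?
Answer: $\sqrt{89321} \approx 298.87$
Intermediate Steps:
$R{\left(d \right)} = \frac{13 + d}{-3 + d}$
$p = -95$ ($p = -59 - 36 = -95$)
$T{\left(G \right)} = -679$ ($T{\left(G \right)} = -14 + 7 \left(-95\right) = -14 - 665 = -679$)
$\sqrt{T{\left(R{\left(-2 \right)} \right)} + \left(-300\right)^{2}} = \sqrt{-679 + \left(-300\right)^{2}} = \sqrt{-679 + 90000} = \sqrt{89321}$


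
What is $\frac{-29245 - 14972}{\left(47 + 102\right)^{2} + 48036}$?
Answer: $- \frac{44217}{70237} \approx -0.62954$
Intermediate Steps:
$\frac{-29245 - 14972}{\left(47 + 102\right)^{2} + 48036} = - \frac{44217}{149^{2} + 48036} = - \frac{44217}{22201 + 48036} = - \frac{44217}{70237}$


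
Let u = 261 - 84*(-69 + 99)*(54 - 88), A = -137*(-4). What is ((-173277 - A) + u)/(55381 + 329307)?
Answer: -21971/96172 ≈ -0.22846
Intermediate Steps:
A = 548
u = 85941 (u = 261 - 2520*(-34) = 261 - 84*(-1020) = 261 + 85680 = 85941)
((-173277 - A) + u)/(55381 + 329307) = ((-173277 - 1*548) + 85941)/(55381 + 329307) = ((-173277 - 548) + 85941)/384688 = (-173825 + 85941)*(1/384688) = -87884*1/384688 = -21971/96172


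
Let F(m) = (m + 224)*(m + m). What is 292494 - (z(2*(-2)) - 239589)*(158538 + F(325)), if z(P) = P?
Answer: 123483649578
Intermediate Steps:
F(m) = 2*m*(224 + m) (F(m) = (224 + m)*(2*m) = 2*m*(224 + m))
292494 - (z(2*(-2)) - 239589)*(158538 + F(325)) = 292494 - (2*(-2) - 239589)*(158538 + 2*325*(224 + 325)) = 292494 - (-4 - 239589)*(158538 + 2*325*549) = 292494 - (-239593)*(158538 + 356850) = 292494 - (-239593)*515388 = 292494 - 1*(-123483357084) = 292494 + 123483357084 = 123483649578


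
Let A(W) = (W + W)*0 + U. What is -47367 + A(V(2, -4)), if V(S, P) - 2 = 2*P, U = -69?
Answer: -47436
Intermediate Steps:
V(S, P) = 2 + 2*P
A(W) = -69 (A(W) = (W + W)*0 - 69 = (2*W)*0 - 69 = 0 - 69 = -69)
-47367 + A(V(2, -4)) = -47367 - 69 = -47436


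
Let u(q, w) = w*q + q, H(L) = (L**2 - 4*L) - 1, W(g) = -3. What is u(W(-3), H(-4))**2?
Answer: 9216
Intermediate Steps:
H(L) = -1 + L**2 - 4*L
u(q, w) = q + q*w (u(q, w) = q*w + q = q + q*w)
u(W(-3), H(-4))**2 = (-3*(1 + (-1 + (-4)**2 - 4*(-4))))**2 = (-3*(1 + (-1 + 16 + 16)))**2 = (-3*(1 + 31))**2 = (-3*32)**2 = (-96)**2 = 9216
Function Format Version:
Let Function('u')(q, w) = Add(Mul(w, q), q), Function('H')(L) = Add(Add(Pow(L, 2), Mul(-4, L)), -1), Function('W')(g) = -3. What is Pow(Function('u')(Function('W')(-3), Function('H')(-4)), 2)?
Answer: 9216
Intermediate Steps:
Function('H')(L) = Add(-1, Pow(L, 2), Mul(-4, L))
Function('u')(q, w) = Add(q, Mul(q, w)) (Function('u')(q, w) = Add(Mul(q, w), q) = Add(q, Mul(q, w)))
Pow(Function('u')(Function('W')(-3), Function('H')(-4)), 2) = Pow(Mul(-3, Add(1, Add(-1, Pow(-4, 2), Mul(-4, -4)))), 2) = Pow(Mul(-3, Add(1, Add(-1, 16, 16))), 2) = Pow(Mul(-3, Add(1, 31)), 2) = Pow(Mul(-3, 32), 2) = Pow(-96, 2) = 9216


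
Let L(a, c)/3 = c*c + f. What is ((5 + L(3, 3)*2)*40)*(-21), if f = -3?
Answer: -34440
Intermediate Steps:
L(a, c) = -9 + 3*c**2 (L(a, c) = 3*(c*c - 3) = 3*(c**2 - 3) = 3*(-3 + c**2) = -9 + 3*c**2)
((5 + L(3, 3)*2)*40)*(-21) = ((5 + (-9 + 3*3**2)*2)*40)*(-21) = ((5 + (-9 + 3*9)*2)*40)*(-21) = ((5 + (-9 + 27)*2)*40)*(-21) = ((5 + 18*2)*40)*(-21) = ((5 + 36)*40)*(-21) = (41*40)*(-21) = 1640*(-21) = -34440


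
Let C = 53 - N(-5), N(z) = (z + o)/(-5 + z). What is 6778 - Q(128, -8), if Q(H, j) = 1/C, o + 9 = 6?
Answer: 1769053/261 ≈ 6778.0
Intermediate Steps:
o = -3 (o = -9 + 6 = -3)
N(z) = (-3 + z)/(-5 + z) (N(z) = (z - 3)/(-5 + z) = (-3 + z)/(-5 + z))
C = 261/5 (C = 53 - (-3 - 5)/(-5 - 5) = 53 - (-8)/(-10) = 53 - (-1)*(-8)/10 = 53 - 1*4/5 = 53 - 4/5 = 261/5 ≈ 52.200)
Q(H, j) = 5/261 (Q(H, j) = 1/(261/5) = 5/261)
6778 - Q(128, -8) = 6778 - 1*5/261 = 6778 - 5/261 = 1769053/261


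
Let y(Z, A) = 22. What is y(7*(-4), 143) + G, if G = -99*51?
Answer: -5027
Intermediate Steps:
G = -5049
y(7*(-4), 143) + G = 22 - 5049 = -5027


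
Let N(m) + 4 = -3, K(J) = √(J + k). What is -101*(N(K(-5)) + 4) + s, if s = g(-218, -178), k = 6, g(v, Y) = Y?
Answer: 125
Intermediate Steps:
s = -178
K(J) = √(6 + J) (K(J) = √(J + 6) = √(6 + J))
N(m) = -7 (N(m) = -4 - 3 = -7)
-101*(N(K(-5)) + 4) + s = -101*(-7 + 4) - 178 = -101*(-3) - 178 = 303 - 178 = 125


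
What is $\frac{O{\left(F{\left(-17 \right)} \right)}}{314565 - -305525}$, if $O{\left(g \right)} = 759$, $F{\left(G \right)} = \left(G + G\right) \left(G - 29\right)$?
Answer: $\frac{759}{620090} \approx 0.001224$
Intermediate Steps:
$F{\left(G \right)} = 2 G \left(-29 + G\right)$
$\frac{O{\left(F{\left(-17 \right)} \right)}}{314565 - -305525} = \frac{759}{314565 - -305525} = \frac{759}{314565 + 305525} = \frac{759}{620090}$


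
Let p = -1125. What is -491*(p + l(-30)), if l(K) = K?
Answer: 567105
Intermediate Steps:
-491*(p + l(-30)) = -491*(-1125 - 30) = -491*(-1155) = 567105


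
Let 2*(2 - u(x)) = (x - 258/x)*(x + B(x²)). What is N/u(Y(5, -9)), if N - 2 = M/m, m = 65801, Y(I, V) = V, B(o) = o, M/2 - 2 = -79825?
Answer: 14022/23227753 ≈ 0.00060367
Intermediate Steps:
M = -159646 (M = 4 + 2*(-79825) = 4 - 159650 = -159646)
N = -28044/65801 (N = 2 - 159646/65801 = -28044/65801 ≈ -0.42619)
u(x) = 2 - (x + x²)*(x - 258/x)/2 (u(x) = 2 - (x - 258/x)*(x + x²)/2 = 2 - (x + x²)*(x - 258/x)/2)
N/u(Y(5, -9)) = -28044/(65801*(131 + 129*(-9) - ½*(-9)² - ½*(-9)³)) = -28044/(65801*(131 - 1161 - ½*81 - ½*(-729))) = -28044/(65801*(131 - 1161 - 81/2 + 729/2)) = -28044/65801/(-706) = -28044/65801*(-1/706) = 14022/23227753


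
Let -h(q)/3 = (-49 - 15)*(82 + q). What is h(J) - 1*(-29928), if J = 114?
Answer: 67560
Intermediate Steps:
h(q) = 15744 + 192*q (h(q) = -3*(-49 - 15)*(82 + q) = -(-192)*(82 + q) = -3*(-5248 - 64*q) = 15744 + 192*q)
h(J) - 1*(-29928) = (15744 + 192*114) - 1*(-29928) = (15744 + 21888) + 29928 = 37632 + 29928 = 67560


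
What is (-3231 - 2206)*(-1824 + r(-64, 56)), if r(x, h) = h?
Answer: 9612616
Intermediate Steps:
(-3231 - 2206)*(-1824 + r(-64, 56)) = (-3231 - 2206)*(-1824 + 56) = -5437*(-1768) = 9612616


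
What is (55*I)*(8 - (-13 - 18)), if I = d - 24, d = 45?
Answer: 45045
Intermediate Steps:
I = 21 (I = 45 - 24 = 21)
(55*I)*(8 - (-13 - 18)) = (55*21)*(8 - (-13 - 18)) = 1155*(8 - 1*(-31)) = 1155*(8 + 31) = 1155*39 = 45045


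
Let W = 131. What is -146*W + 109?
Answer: -19017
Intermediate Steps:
-146*W + 109 = -146*131 + 109 = -19126 + 109 = -19017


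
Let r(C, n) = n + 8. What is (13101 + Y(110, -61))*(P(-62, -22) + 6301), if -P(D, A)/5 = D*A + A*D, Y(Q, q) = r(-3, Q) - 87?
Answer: -96375748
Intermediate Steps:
r(C, n) = 8 + n
Y(Q, q) = -79 + Q (Y(Q, q) = (8 + Q) - 87 = -79 + Q)
P(D, A) = -10*A*D (P(D, A) = -5*(D*A + A*D) = -5*(A*D + A*D) = -10*A*D)
(13101 + Y(110, -61))*(P(-62, -22) + 6301) = (13101 + (-79 + 110))*(-10*(-22)*(-62) + 6301) = (13101 + 31)*(-13640 + 6301) = 13132*(-7339) = -96375748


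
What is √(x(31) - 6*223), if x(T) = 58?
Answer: 16*I*√5 ≈ 35.777*I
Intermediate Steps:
√(x(31) - 6*223) = √(58 - 6*223) = √(58 - 1338) = √(-1280) = 16*I*√5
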